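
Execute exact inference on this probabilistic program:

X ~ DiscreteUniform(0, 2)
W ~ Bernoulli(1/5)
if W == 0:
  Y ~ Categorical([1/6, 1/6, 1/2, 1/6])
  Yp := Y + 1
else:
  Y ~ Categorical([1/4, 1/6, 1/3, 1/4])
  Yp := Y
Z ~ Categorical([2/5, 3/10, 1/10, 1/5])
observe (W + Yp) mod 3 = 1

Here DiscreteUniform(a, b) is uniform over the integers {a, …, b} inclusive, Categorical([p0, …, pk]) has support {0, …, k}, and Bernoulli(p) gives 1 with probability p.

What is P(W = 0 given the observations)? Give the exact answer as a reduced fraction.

Enumerate traces; 48 have nonzero weight after conditioning:
  (X=0, W=0, Y=0, Z=0) weight 4/225
  (X=0, W=0, Y=0, Z=1) weight 1/75
  (X=0, W=0, Y=0, Z=2) weight 1/225
  (X=0, W=0, Y=0, Z=3) weight 2/225
  (X=0, W=0, Y=3, Z=0) weight 4/225
  (X=0, W=0, Y=3, Z=1) weight 1/75
  (X=0, W=0, Y=3, Z=2) weight 1/225
  (X=0, W=0, Y=3, Z=3) weight 2/225
  (X=0, W=1, Y=0, Z=0) weight 1/150
  … 39 more
Group by W:
  weight(W=0) = 4/15
  weight(W=1) = 1/10
Total weight = 4/15 + 1/10 = 11/30
P(W=0 | obs) = 4/15 / 11/30 = 8/11
P(W=1 | obs) = 1/10 / 11/30 = 3/11

P(W = 0 | obs) = 8/11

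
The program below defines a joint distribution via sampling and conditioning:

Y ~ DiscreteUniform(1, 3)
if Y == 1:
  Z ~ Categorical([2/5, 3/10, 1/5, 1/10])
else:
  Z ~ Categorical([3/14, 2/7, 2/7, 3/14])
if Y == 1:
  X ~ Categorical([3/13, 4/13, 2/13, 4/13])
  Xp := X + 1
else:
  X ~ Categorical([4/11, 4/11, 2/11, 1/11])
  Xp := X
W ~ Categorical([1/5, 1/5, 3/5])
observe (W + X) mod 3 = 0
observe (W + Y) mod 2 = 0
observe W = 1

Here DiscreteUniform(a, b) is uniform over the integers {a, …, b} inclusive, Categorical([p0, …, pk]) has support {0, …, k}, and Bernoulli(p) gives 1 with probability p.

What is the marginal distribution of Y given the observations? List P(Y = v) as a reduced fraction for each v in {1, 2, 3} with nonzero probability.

Enumerate traces; 8 have nonzero weight after conditioning:
  (Y=1, Z=0, X=2, W=1) weight 4/975
  (Y=1, Z=1, X=2, W=1) weight 1/325
  (Y=1, Z=2, X=2, W=1) weight 2/975
  (Y=1, Z=3, X=2, W=1) weight 1/975
  (Y=3, Z=0, X=2, W=1) weight 1/385
  (Y=3, Z=1, X=2, W=1) weight 4/1155
  (Y=3, Z=2, X=2, W=1) weight 4/1155
  (Y=3, Z=3, X=2, W=1) weight 1/385
Group by Y:
  weight(Y=1) = 2/195
  weight(Y=3) = 2/165
Total weight = 2/195 + 2/165 = 16/715
P(Y=1 | obs) = 2/195 / 16/715 = 11/24
P(Y=3 | obs) = 2/165 / 16/715 = 13/24

P(Y=1) = 11/24, P(Y=3) = 13/24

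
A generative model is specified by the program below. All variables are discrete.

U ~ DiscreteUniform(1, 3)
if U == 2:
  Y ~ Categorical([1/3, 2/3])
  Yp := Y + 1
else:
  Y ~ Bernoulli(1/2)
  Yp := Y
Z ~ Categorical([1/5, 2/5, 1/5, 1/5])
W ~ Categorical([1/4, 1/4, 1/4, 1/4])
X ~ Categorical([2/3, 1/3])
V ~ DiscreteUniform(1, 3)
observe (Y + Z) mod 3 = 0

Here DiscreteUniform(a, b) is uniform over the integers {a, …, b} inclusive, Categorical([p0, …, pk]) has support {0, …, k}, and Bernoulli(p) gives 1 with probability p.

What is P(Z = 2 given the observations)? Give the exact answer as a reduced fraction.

Enumerate traces; 216 have nonzero weight after conditioning:
  (U=1, Y=0, Z=0, W=0, X=0, V=1) weight 1/540
  (U=1, Y=0, Z=0, W=0, X=0, V=2) weight 1/540
  (U=1, Y=0, Z=0, W=0, X=0, V=3) weight 1/540
  (U=1, Y=0, Z=0, W=0, X=1, V=1) weight 1/1080
  (U=1, Y=0, Z=0, W=0, X=1, V=2) weight 1/1080
  (U=1, Y=0, Z=0, W=0, X=1, V=3) weight 1/1080
  (U=1, Y=0, Z=0, W=1, X=0, V=1) weight 1/540
  (U=1, Y=0, Z=0, W=1, X=0, V=2) weight 1/540
  (U=1, Y=0, Z=3, W=0, X=0, V=1) weight 1/540
  (U=1, Y=1, Z=2, W=0, X=0, V=1) weight 1/540
  … 206 more
Group by Z:
  weight(Z=0) = 4/45
  weight(Z=2) = 1/9
  weight(Z=3) = 4/45
Total weight = 4/45 + 1/9 + 4/45 = 13/45
P(Z=0 | obs) = 4/45 / 13/45 = 4/13
P(Z=2 | obs) = 1/9 / 13/45 = 5/13
P(Z=3 | obs) = 4/45 / 13/45 = 4/13

P(Z = 2 | obs) = 5/13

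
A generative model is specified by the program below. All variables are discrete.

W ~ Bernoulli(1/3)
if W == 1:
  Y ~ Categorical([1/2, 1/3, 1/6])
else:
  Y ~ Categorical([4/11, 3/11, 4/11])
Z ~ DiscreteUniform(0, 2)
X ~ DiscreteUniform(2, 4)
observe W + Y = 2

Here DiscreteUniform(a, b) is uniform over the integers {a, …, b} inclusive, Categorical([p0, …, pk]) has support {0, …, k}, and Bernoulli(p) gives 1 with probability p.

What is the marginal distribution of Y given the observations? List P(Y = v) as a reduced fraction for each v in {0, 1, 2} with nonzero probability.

Enumerate traces; 18 have nonzero weight after conditioning:
  (W=0, Y=2, Z=0, X=2) weight 8/297
  (W=0, Y=2, Z=0, X=3) weight 8/297
  (W=0, Y=2, Z=0, X=4) weight 8/297
  (W=0, Y=2, Z=1, X=2) weight 8/297
  (W=0, Y=2, Z=1, X=3) weight 8/297
  (W=0, Y=2, Z=1, X=4) weight 8/297
  (W=0, Y=2, Z=2, X=2) weight 8/297
  (W=0, Y=2, Z=2, X=3) weight 8/297
  (W=1, Y=1, Z=0, X=2) weight 1/81
  … 9 more
Group by Y:
  weight(Y=1) = 1/9
  weight(Y=2) = 8/33
Total weight = 1/9 + 8/33 = 35/99
P(Y=1 | obs) = 1/9 / 35/99 = 11/35
P(Y=2 | obs) = 8/33 / 35/99 = 24/35

P(Y=1) = 11/35, P(Y=2) = 24/35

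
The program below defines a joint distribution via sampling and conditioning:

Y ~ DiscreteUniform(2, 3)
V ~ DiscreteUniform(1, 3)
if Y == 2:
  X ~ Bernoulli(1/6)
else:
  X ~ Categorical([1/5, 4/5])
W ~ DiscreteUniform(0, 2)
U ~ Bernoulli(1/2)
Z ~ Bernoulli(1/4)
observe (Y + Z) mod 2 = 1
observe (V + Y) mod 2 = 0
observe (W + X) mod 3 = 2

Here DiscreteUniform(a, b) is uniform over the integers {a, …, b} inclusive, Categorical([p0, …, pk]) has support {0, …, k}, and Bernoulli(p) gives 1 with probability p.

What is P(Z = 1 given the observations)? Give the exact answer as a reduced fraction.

Enumerate traces; 12 have nonzero weight after conditioning:
  (Y=2, V=2, X=0, W=2, U=0, Z=1) weight 5/864
  (Y=2, V=2, X=0, W=2, U=1, Z=1) weight 5/864
  (Y=2, V=2, X=1, W=1, U=0, Z=1) weight 1/864
  (Y=2, V=2, X=1, W=1, U=1, Z=1) weight 1/864
  (Y=3, V=1, X=0, W=2, U=0, Z=0) weight 1/240
  (Y=3, V=1, X=0, W=2, U=1, Z=0) weight 1/240
  (Y=3, V=1, X=1, W=1, U=0, Z=0) weight 1/60
  (Y=3, V=1, X=1, W=1, U=1, Z=0) weight 1/60
  … 4 more
Group by Z:
  weight(Z=0) = 1/12
  weight(Z=1) = 1/72
Total weight = 1/12 + 1/72 = 7/72
P(Z=0 | obs) = 1/12 / 7/72 = 6/7
P(Z=1 | obs) = 1/72 / 7/72 = 1/7

P(Z = 1 | obs) = 1/7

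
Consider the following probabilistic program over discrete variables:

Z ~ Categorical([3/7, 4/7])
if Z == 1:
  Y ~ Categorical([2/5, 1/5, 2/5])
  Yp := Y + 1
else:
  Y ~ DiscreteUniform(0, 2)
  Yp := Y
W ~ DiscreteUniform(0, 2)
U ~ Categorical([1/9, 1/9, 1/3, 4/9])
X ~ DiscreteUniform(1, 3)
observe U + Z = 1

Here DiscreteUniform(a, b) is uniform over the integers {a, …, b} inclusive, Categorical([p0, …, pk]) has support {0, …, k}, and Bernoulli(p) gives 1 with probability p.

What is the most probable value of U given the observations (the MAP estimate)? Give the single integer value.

Enumerate traces; 54 have nonzero weight after conditioning:
  (Z=0, Y=0, W=0, U=1, X=1) weight 1/567
  (Z=0, Y=0, W=0, U=1, X=2) weight 1/567
  (Z=0, Y=0, W=0, U=1, X=3) weight 1/567
  (Z=0, Y=0, W=1, U=1, X=1) weight 1/567
  (Z=0, Y=0, W=1, U=1, X=2) weight 1/567
  (Z=0, Y=0, W=1, U=1, X=3) weight 1/567
  (Z=0, Y=0, W=2, U=1, X=1) weight 1/567
  (Z=0, Y=0, W=2, U=1, X=2) weight 1/567
  (Z=1, Y=0, W=0, U=0, X=1) weight 8/2835
  … 45 more
Group by U:
  weight(U=0) = 4/63
  weight(U=1) = 1/21
Total weight = 4/63 + 1/21 = 1/9
P(U=0 | obs) = 4/63 / 1/9 = 4/7
P(U=1 | obs) = 1/21 / 1/9 = 3/7
argmax = 0

argmax_v P(U = v | obs) = 0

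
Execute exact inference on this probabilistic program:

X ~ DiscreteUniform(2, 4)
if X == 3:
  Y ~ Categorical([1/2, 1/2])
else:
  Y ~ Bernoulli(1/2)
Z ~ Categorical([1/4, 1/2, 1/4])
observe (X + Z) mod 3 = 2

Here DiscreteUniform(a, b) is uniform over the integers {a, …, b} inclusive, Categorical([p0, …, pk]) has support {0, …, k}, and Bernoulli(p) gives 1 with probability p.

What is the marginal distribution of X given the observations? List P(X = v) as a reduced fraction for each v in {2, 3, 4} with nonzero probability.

P(X=2) = 1/4, P(X=3) = 1/4, P(X=4) = 1/2

Enumerate traces; 6 have nonzero weight after conditioning:
  (X=2, Y=0, Z=0) weight 1/24
  (X=2, Y=1, Z=0) weight 1/24
  (X=3, Y=0, Z=2) weight 1/24
  (X=3, Y=1, Z=2) weight 1/24
  (X=4, Y=0, Z=1) weight 1/12
  (X=4, Y=1, Z=1) weight 1/12
Group by X:
  weight(X=2) = 1/12
  weight(X=3) = 1/12
  weight(X=4) = 1/6
Total weight = 1/12 + 1/12 + 1/6 = 1/3
P(X=2 | obs) = 1/12 / 1/3 = 1/4
P(X=3 | obs) = 1/12 / 1/3 = 1/4
P(X=4 | obs) = 1/6 / 1/3 = 1/2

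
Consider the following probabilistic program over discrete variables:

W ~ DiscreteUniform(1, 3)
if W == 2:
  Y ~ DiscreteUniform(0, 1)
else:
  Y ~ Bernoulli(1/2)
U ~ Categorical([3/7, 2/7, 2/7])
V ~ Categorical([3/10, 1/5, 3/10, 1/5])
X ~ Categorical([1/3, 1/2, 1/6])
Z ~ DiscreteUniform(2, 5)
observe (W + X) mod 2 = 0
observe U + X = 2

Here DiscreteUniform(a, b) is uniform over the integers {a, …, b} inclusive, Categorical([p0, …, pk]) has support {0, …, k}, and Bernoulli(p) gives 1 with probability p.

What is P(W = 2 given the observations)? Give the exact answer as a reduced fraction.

P(W = 2 | obs) = 7/19

Enumerate traces; 128 have nonzero weight after conditioning:
  (W=1, Y=0, U=1, V=0, X=1, Z=2) weight 1/560
  (W=1, Y=0, U=1, V=0, X=1, Z=3) weight 1/560
  (W=1, Y=0, U=1, V=0, X=1, Z=4) weight 1/560
  (W=1, Y=0, U=1, V=0, X=1, Z=5) weight 1/560
  (W=1, Y=0, U=1, V=1, X=1, Z=2) weight 1/840
  (W=1, Y=0, U=1, V=1, X=1, Z=3) weight 1/840
  (W=1, Y=0, U=1, V=1, X=1, Z=4) weight 1/840
  (W=1, Y=0, U=1, V=1, X=1, Z=5) weight 1/840
  (W=2, Y=0, U=0, V=0, X=2, Z=2) weight 1/1120
  (W=3, Y=0, U=1, V=0, X=1, Z=2) weight 1/560
  … 118 more
Group by W:
  weight(W=1) = 1/21
  weight(W=2) = 1/18
  weight(W=3) = 1/21
Total weight = 1/21 + 1/18 + 1/21 = 19/126
P(W=1 | obs) = 1/21 / 19/126 = 6/19
P(W=2 | obs) = 1/18 / 19/126 = 7/19
P(W=3 | obs) = 1/21 / 19/126 = 6/19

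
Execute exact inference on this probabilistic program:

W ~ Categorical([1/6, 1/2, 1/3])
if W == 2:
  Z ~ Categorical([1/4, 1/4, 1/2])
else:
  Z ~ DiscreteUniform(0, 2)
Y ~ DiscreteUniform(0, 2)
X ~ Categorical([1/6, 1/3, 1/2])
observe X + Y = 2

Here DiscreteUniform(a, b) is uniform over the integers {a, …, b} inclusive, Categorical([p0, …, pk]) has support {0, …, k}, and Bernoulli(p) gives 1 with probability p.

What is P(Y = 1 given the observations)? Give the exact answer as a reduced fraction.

Enumerate traces; 27 have nonzero weight after conditioning:
  (W=0, Z=0, Y=0, X=2) weight 1/108
  (W=0, Z=0, Y=1, X=1) weight 1/162
  (W=0, Z=0, Y=2, X=0) weight 1/324
  (W=0, Z=1, Y=0, X=2) weight 1/108
  (W=0, Z=1, Y=1, X=1) weight 1/162
  (W=0, Z=1, Y=2, X=0) weight 1/324
  (W=0, Z=2, Y=0, X=2) weight 1/108
  (W=0, Z=2, Y=1, X=1) weight 1/162
  … 19 more
Group by Y:
  weight(Y=0) = 1/6
  weight(Y=1) = 1/9
  weight(Y=2) = 1/18
Total weight = 1/6 + 1/9 + 1/18 = 1/3
P(Y=0 | obs) = 1/6 / 1/3 = 1/2
P(Y=1 | obs) = 1/9 / 1/3 = 1/3
P(Y=2 | obs) = 1/18 / 1/3 = 1/6

P(Y = 1 | obs) = 1/3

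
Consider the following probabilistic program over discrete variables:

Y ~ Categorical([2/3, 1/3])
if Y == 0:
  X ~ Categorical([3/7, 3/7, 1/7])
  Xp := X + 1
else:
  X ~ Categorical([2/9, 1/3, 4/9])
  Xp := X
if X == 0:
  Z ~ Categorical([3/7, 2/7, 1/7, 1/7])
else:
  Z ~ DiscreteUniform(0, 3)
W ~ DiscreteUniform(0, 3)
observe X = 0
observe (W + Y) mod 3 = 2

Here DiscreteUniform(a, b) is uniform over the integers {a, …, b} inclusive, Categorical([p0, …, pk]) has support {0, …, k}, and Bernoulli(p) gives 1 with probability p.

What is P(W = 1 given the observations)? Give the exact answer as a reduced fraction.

Enumerate traces; 8 have nonzero weight after conditioning:
  (Y=0, X=0, Z=0, W=2) weight 3/98
  (Y=0, X=0, Z=1, W=2) weight 1/49
  (Y=0, X=0, Z=2, W=2) weight 1/98
  (Y=0, X=0, Z=3, W=2) weight 1/98
  (Y=1, X=0, Z=0, W=1) weight 1/126
  (Y=1, X=0, Z=1, W=1) weight 1/189
  (Y=1, X=0, Z=2, W=1) weight 1/378
  (Y=1, X=0, Z=3, W=1) weight 1/378
Group by W:
  weight(W=1) = 1/54
  weight(W=2) = 1/14
Total weight = 1/54 + 1/14 = 17/189
P(W=1 | obs) = 1/54 / 17/189 = 7/34
P(W=2 | obs) = 1/14 / 17/189 = 27/34

P(W = 1 | obs) = 7/34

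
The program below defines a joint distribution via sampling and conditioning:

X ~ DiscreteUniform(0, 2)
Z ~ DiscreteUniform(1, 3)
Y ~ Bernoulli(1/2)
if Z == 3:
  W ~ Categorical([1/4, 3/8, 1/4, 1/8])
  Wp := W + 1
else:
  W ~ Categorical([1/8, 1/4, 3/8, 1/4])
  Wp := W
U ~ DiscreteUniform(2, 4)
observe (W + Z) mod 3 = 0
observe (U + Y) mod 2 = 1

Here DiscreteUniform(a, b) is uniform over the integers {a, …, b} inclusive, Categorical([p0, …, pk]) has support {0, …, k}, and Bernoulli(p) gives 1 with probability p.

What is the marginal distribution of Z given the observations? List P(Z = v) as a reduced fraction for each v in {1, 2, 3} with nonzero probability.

Enumerate traces; 36 have nonzero weight after conditioning:
  (X=0, Z=1, Y=0, W=2, U=3) weight 1/144
  (X=0, Z=1, Y=1, W=2, U=2) weight 1/144
  (X=0, Z=1, Y=1, W=2, U=4) weight 1/144
  (X=0, Z=2, Y=0, W=1, U=3) weight 1/216
  (X=0, Z=2, Y=1, W=1, U=2) weight 1/216
  (X=0, Z=2, Y=1, W=1, U=4) weight 1/216
  (X=0, Z=3, Y=0, W=0, U=3) weight 1/216
  (X=0, Z=3, Y=0, W=3, U=3) weight 1/432
  … 28 more
Group by Z:
  weight(Z=1) = 1/16
  weight(Z=2) = 1/24
  weight(Z=3) = 1/16
Total weight = 1/16 + 1/24 + 1/16 = 1/6
P(Z=1 | obs) = 1/16 / 1/6 = 3/8
P(Z=2 | obs) = 1/24 / 1/6 = 1/4
P(Z=3 | obs) = 1/16 / 1/6 = 3/8

P(Z=1) = 3/8, P(Z=2) = 1/4, P(Z=3) = 3/8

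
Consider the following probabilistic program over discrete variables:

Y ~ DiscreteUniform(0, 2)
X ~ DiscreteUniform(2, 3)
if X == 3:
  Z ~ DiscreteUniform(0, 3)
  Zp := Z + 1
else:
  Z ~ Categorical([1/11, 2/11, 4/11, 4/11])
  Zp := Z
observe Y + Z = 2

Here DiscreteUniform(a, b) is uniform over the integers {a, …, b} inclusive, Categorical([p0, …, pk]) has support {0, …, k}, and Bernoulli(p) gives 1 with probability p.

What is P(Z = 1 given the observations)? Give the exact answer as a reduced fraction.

P(Z = 1 | obs) = 19/61

Enumerate traces; 6 have nonzero weight after conditioning:
  (Y=0, X=2, Z=2) weight 2/33
  (Y=0, X=3, Z=2) weight 1/24
  (Y=1, X=2, Z=1) weight 1/33
  (Y=1, X=3, Z=1) weight 1/24
  (Y=2, X=2, Z=0) weight 1/66
  (Y=2, X=3, Z=0) weight 1/24
Group by Z:
  weight(Z=0) = 5/88
  weight(Z=1) = 19/264
  weight(Z=2) = 9/88
Total weight = 5/88 + 19/264 + 9/88 = 61/264
P(Z=0 | obs) = 5/88 / 61/264 = 15/61
P(Z=1 | obs) = 19/264 / 61/264 = 19/61
P(Z=2 | obs) = 9/88 / 61/264 = 27/61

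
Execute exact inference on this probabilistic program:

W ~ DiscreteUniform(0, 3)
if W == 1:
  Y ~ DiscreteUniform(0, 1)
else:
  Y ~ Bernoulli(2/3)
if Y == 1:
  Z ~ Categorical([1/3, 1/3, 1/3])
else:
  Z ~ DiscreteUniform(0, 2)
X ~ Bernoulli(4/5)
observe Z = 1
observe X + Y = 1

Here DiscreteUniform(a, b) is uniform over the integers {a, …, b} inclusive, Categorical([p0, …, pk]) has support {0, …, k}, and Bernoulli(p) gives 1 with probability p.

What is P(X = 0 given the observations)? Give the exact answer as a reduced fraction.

P(X = 0 | obs) = 5/17

Enumerate traces; 8 have nonzero weight after conditioning:
  (W=0, Y=0, Z=1, X=1) weight 1/45
  (W=0, Y=1, Z=1, X=0) weight 1/90
  (W=1, Y=0, Z=1, X=1) weight 1/30
  (W=1, Y=1, Z=1, X=0) weight 1/120
  (W=2, Y=0, Z=1, X=1) weight 1/45
  (W=2, Y=1, Z=1, X=0) weight 1/90
  (W=3, Y=0, Z=1, X=1) weight 1/45
  (W=3, Y=1, Z=1, X=0) weight 1/90
Group by X:
  weight(X=0) = 1/24
  weight(X=1) = 1/10
Total weight = 1/24 + 1/10 = 17/120
P(X=0 | obs) = 1/24 / 17/120 = 5/17
P(X=1 | obs) = 1/10 / 17/120 = 12/17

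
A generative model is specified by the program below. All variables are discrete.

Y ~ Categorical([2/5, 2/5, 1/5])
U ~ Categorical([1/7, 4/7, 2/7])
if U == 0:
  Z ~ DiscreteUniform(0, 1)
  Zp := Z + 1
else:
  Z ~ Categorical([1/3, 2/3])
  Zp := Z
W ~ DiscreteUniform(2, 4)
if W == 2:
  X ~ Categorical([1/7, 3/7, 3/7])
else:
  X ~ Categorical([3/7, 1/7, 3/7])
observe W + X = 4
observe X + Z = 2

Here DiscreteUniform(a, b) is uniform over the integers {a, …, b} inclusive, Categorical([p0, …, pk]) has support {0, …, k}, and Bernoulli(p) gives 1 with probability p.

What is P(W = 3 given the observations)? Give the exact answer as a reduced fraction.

Enumerate traces; 18 have nonzero weight after conditioning:
  (Y=0, U=0, Z=0, W=2, X=2) weight 1/245
  (Y=0, U=0, Z=1, W=3, X=1) weight 1/735
  (Y=0, U=1, Z=0, W=2, X=2) weight 8/735
  (Y=0, U=1, Z=1, W=3, X=1) weight 16/2205
  (Y=0, U=2, Z=0, W=2, X=2) weight 4/735
  (Y=0, U=2, Z=1, W=3, X=1) weight 8/2205
  (Y=1, U=0, Z=0, W=2, X=2) weight 1/245
  (Y=1, U=0, Z=1, W=3, X=1) weight 1/735
  … 10 more
Group by W:
  weight(W=2) = 5/98
  weight(W=3) = 3/98
Total weight = 5/98 + 3/98 = 4/49
P(W=2 | obs) = 5/98 / 4/49 = 5/8
P(W=3 | obs) = 3/98 / 4/49 = 3/8

P(W = 3 | obs) = 3/8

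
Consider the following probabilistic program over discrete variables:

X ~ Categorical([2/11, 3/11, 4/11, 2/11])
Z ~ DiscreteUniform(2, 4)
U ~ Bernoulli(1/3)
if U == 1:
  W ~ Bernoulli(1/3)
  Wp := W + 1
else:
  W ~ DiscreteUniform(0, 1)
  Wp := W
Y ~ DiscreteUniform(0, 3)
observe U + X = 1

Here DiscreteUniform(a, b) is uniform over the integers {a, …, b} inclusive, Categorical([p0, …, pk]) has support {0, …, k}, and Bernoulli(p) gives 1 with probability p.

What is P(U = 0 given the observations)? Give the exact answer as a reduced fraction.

P(U = 0 | obs) = 3/4

Enumerate traces; 48 have nonzero weight after conditioning:
  (X=0, Z=2, U=1, W=0, Y=0) weight 1/297
  (X=0, Z=2, U=1, W=0, Y=1) weight 1/297
  (X=0, Z=2, U=1, W=0, Y=2) weight 1/297
  (X=0, Z=2, U=1, W=0, Y=3) weight 1/297
  (X=0, Z=2, U=1, W=1, Y=0) weight 1/594
  (X=0, Z=2, U=1, W=1, Y=1) weight 1/594
  (X=0, Z=2, U=1, W=1, Y=2) weight 1/594
  (X=0, Z=2, U=1, W=1, Y=3) weight 1/594
  (X=1, Z=2, U=0, W=0, Y=0) weight 1/132
  … 39 more
Group by U:
  weight(U=0) = 2/11
  weight(U=1) = 2/33
Total weight = 2/11 + 2/33 = 8/33
P(U=0 | obs) = 2/11 / 8/33 = 3/4
P(U=1 | obs) = 2/33 / 8/33 = 1/4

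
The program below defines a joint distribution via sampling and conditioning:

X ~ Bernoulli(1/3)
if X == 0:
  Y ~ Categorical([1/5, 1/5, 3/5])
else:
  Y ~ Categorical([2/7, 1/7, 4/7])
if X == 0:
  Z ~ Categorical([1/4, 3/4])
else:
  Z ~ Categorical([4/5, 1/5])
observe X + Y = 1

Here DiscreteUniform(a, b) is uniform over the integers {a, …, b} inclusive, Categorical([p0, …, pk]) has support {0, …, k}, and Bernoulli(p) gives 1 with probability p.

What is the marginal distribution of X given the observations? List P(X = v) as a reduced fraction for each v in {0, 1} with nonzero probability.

Enumerate traces; 4 have nonzero weight after conditioning:
  (X=0, Y=1, Z=0) weight 1/30
  (X=0, Y=1, Z=1) weight 1/10
  (X=1, Y=0, Z=0) weight 8/105
  (X=1, Y=0, Z=1) weight 2/105
Group by X:
  weight(X=0) = 2/15
  weight(X=1) = 2/21
Total weight = 2/15 + 2/21 = 8/35
P(X=0 | obs) = 2/15 / 8/35 = 7/12
P(X=1 | obs) = 2/21 / 8/35 = 5/12

P(X=0) = 7/12, P(X=1) = 5/12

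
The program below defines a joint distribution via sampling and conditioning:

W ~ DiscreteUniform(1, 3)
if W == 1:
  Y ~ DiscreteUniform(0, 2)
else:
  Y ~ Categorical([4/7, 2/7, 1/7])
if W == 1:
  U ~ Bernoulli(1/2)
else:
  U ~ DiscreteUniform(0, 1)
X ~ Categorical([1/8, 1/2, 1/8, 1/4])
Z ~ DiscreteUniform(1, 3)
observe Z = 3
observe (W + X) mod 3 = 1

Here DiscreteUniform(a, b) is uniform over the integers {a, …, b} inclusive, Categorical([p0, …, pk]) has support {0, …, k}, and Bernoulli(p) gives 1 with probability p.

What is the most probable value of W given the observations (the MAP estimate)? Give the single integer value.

argmax_v P(W = v | obs) = 3

Enumerate traces; 24 have nonzero weight after conditioning:
  (W=1, Y=0, U=0, X=0, Z=3) weight 1/432
  (W=1, Y=0, U=0, X=3, Z=3) weight 1/216
  (W=1, Y=0, U=1, X=0, Z=3) weight 1/432
  (W=1, Y=0, U=1, X=3, Z=3) weight 1/216
  (W=1, Y=1, U=0, X=0, Z=3) weight 1/432
  (W=1, Y=1, U=0, X=3, Z=3) weight 1/216
  (W=1, Y=1, U=1, X=0, Z=3) weight 1/432
  (W=1, Y=1, U=1, X=3, Z=3) weight 1/216
  (W=2, Y=0, U=0, X=2, Z=3) weight 1/252
  (W=3, Y=0, U=0, X=1, Z=3) weight 1/63
  … 14 more
Group by W:
  weight(W=1) = 1/24
  weight(W=2) = 1/72
  weight(W=3) = 1/18
Total weight = 1/24 + 1/72 + 1/18 = 1/9
P(W=1 | obs) = 1/24 / 1/9 = 3/8
P(W=2 | obs) = 1/72 / 1/9 = 1/8
P(W=3 | obs) = 1/18 / 1/9 = 1/2
argmax = 3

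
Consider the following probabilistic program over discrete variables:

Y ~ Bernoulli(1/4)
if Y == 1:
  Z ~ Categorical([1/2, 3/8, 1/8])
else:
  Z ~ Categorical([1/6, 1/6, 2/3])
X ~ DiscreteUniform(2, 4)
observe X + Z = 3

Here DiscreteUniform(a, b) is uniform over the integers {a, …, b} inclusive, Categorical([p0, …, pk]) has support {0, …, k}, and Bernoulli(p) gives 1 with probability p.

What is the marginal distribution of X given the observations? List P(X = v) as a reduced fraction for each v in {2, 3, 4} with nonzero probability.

P(X=2) = 7/15, P(X=3) = 8/15

Enumerate traces; 4 have nonzero weight after conditioning:
  (Y=0, Z=0, X=3) weight 1/24
  (Y=0, Z=1, X=2) weight 1/24
  (Y=1, Z=0, X=3) weight 1/24
  (Y=1, Z=1, X=2) weight 1/32
Group by X:
  weight(X=2) = 7/96
  weight(X=3) = 1/12
Total weight = 7/96 + 1/12 = 5/32
P(X=2 | obs) = 7/96 / 5/32 = 7/15
P(X=3 | obs) = 1/12 / 5/32 = 8/15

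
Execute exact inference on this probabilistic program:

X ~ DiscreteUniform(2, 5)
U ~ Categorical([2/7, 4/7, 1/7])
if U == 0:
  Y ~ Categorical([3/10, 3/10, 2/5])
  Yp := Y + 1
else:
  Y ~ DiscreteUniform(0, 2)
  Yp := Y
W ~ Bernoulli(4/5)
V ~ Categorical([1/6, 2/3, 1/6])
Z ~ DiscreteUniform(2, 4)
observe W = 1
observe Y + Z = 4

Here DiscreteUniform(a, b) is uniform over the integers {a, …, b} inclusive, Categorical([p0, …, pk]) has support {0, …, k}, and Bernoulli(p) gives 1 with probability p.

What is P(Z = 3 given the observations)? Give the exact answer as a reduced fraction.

P(Z = 3 | obs) = 34/105

Enumerate traces; 108 have nonzero weight after conditioning:
  (X=2, U=0, Y=0, W=1, V=0, Z=4) weight 1/1050
  (X=2, U=0, Y=0, W=1, V=1, Z=4) weight 2/525
  (X=2, U=0, Y=0, W=1, V=2, Z=4) weight 1/1050
  (X=2, U=0, Y=1, W=1, V=0, Z=3) weight 1/1050
  (X=2, U=0, Y=1, W=1, V=1, Z=3) weight 2/525
  (X=2, U=0, Y=1, W=1, V=2, Z=3) weight 1/1050
  (X=2, U=0, Y=2, W=1, V=0, Z=2) weight 2/1575
  (X=2, U=0, Y=2, W=1, V=1, Z=2) weight 8/1575
  … 100 more
Group by Z:
  weight(Z=2) = 148/1575
  weight(Z=3) = 136/1575
  weight(Z=4) = 136/1575
Total weight = 148/1575 + 136/1575 + 136/1575 = 4/15
P(Z=2 | obs) = 148/1575 / 4/15 = 37/105
P(Z=3 | obs) = 136/1575 / 4/15 = 34/105
P(Z=4 | obs) = 136/1575 / 4/15 = 34/105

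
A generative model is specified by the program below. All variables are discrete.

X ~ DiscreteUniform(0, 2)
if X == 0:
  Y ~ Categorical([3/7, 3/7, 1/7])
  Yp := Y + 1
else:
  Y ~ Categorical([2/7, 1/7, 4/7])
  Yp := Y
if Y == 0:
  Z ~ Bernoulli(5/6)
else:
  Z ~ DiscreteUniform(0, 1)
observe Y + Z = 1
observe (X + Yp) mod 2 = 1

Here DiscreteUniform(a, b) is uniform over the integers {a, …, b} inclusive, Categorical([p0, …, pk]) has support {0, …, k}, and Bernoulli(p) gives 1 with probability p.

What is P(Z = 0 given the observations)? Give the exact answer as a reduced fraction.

P(Z = 0 | obs) = 3/28

Enumerate traces; 3 have nonzero weight after conditioning:
  (X=0, Y=0, Z=1) weight 5/42
  (X=1, Y=0, Z=1) weight 5/63
  (X=2, Y=1, Z=0) weight 1/42
Group by Z:
  weight(Z=0) = 1/42
  weight(Z=1) = 25/126
Total weight = 1/42 + 25/126 = 2/9
P(Z=0 | obs) = 1/42 / 2/9 = 3/28
P(Z=1 | obs) = 25/126 / 2/9 = 25/28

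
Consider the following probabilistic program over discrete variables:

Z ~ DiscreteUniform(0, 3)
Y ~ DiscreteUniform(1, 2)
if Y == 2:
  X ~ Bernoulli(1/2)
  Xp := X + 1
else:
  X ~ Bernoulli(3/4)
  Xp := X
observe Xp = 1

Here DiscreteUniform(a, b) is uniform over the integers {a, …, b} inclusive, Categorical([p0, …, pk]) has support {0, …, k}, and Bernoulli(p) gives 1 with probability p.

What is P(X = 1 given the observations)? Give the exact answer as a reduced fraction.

P(X = 1 | obs) = 3/5

Enumerate traces; 8 have nonzero weight after conditioning:
  (Z=0, Y=1, X=1) weight 3/32
  (Z=0, Y=2, X=0) weight 1/16
  (Z=1, Y=1, X=1) weight 3/32
  (Z=1, Y=2, X=0) weight 1/16
  (Z=2, Y=1, X=1) weight 3/32
  (Z=2, Y=2, X=0) weight 1/16
  (Z=3, Y=1, X=1) weight 3/32
  (Z=3, Y=2, X=0) weight 1/16
Group by X:
  weight(X=0) = 1/4
  weight(X=1) = 3/8
Total weight = 1/4 + 3/8 = 5/8
P(X=0 | obs) = 1/4 / 5/8 = 2/5
P(X=1 | obs) = 3/8 / 5/8 = 3/5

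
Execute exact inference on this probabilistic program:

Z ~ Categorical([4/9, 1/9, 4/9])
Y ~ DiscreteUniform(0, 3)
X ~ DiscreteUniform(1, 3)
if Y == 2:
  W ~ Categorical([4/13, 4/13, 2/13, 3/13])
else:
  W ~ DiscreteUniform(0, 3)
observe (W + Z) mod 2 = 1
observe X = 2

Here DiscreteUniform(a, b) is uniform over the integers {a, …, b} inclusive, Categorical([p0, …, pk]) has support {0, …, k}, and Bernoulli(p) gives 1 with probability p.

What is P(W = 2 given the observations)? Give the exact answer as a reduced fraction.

P(W = 2 | obs) = 47/950

Enumerate traces; 24 have nonzero weight after conditioning:
  (Z=0, Y=0, X=2, W=1) weight 1/108
  (Z=0, Y=0, X=2, W=3) weight 1/108
  (Z=0, Y=1, X=2, W=1) weight 1/108
  (Z=0, Y=1, X=2, W=3) weight 1/108
  (Z=0, Y=2, X=2, W=1) weight 4/351
  (Z=0, Y=2, X=2, W=3) weight 1/117
  (Z=0, Y=3, X=2, W=1) weight 1/108
  (Z=0, Y=3, X=2, W=3) weight 1/108
  (Z=1, Y=0, X=2, W=0) weight 1/432
  (Z=1, Y=0, X=2, W=2) weight 1/432
  … 14 more
Group by W:
  weight(W=0) = 55/5616
  weight(W=1) = 55/702
  weight(W=2) = 47/5616
  weight(W=3) = 17/234
Total weight = 55/5616 + 55/702 + 47/5616 + 17/234 = 475/2808
P(W=0 | obs) = 55/5616 / 475/2808 = 11/190
P(W=1 | obs) = 55/702 / 475/2808 = 44/95
P(W=2 | obs) = 47/5616 / 475/2808 = 47/950
P(W=3 | obs) = 17/234 / 475/2808 = 204/475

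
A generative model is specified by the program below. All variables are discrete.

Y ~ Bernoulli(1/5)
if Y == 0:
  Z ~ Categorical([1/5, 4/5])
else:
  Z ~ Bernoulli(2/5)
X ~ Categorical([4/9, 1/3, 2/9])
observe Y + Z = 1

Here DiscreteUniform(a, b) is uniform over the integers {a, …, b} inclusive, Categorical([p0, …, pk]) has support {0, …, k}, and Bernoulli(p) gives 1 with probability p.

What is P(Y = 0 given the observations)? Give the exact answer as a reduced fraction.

P(Y = 0 | obs) = 16/19

Enumerate traces; 6 have nonzero weight after conditioning:
  (Y=0, Z=1, X=0) weight 64/225
  (Y=0, Z=1, X=1) weight 16/75
  (Y=0, Z=1, X=2) weight 32/225
  (Y=1, Z=0, X=0) weight 4/75
  (Y=1, Z=0, X=1) weight 1/25
  (Y=1, Z=0, X=2) weight 2/75
Group by Y:
  weight(Y=0) = 16/25
  weight(Y=1) = 3/25
Total weight = 16/25 + 3/25 = 19/25
P(Y=0 | obs) = 16/25 / 19/25 = 16/19
P(Y=1 | obs) = 3/25 / 19/25 = 3/19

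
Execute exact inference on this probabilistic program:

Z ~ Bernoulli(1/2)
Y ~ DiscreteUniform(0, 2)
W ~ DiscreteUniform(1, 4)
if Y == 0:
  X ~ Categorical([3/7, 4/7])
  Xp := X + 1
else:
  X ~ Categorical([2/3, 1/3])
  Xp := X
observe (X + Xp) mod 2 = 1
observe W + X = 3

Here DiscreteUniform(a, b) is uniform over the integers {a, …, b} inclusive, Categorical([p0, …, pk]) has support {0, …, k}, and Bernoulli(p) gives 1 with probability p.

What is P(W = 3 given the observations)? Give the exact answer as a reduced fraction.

Enumerate traces; 4 have nonzero weight after conditioning:
  (Z=0, Y=0, W=2, X=1) weight 1/42
  (Z=0, Y=0, W=3, X=0) weight 1/56
  (Z=1, Y=0, W=2, X=1) weight 1/42
  (Z=1, Y=0, W=3, X=0) weight 1/56
Group by W:
  weight(W=2) = 1/21
  weight(W=3) = 1/28
Total weight = 1/21 + 1/28 = 1/12
P(W=2 | obs) = 1/21 / 1/12 = 4/7
P(W=3 | obs) = 1/28 / 1/12 = 3/7

P(W = 3 | obs) = 3/7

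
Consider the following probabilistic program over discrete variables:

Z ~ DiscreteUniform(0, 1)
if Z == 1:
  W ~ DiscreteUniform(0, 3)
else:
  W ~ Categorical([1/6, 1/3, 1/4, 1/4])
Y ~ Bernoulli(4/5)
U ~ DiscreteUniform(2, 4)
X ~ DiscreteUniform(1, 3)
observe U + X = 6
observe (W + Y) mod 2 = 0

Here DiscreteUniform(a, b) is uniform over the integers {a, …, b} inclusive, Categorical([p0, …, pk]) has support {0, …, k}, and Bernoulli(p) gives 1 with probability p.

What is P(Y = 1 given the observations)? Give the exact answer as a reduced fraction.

Enumerate traces; 16 have nonzero weight after conditioning:
  (Z=0, W=0, Y=0, U=3, X=3) weight 1/540
  (Z=0, W=0, Y=0, U=4, X=2) weight 1/540
  (Z=0, W=1, Y=1, U=3, X=3) weight 2/135
  (Z=0, W=1, Y=1, U=4, X=2) weight 2/135
  (Z=0, W=2, Y=0, U=3, X=3) weight 1/360
  (Z=0, W=2, Y=0, U=4, X=2) weight 1/360
  (Z=0, W=3, Y=1, U=3, X=3) weight 1/90
  (Z=0, W=3, Y=1, U=4, X=2) weight 1/90
  … 8 more
Group by Y:
  weight(Y=0) = 11/540
  weight(Y=1) = 13/135
Total weight = 11/540 + 13/135 = 7/60
P(Y=0 | obs) = 11/540 / 7/60 = 11/63
P(Y=1 | obs) = 13/135 / 7/60 = 52/63

P(Y = 1 | obs) = 52/63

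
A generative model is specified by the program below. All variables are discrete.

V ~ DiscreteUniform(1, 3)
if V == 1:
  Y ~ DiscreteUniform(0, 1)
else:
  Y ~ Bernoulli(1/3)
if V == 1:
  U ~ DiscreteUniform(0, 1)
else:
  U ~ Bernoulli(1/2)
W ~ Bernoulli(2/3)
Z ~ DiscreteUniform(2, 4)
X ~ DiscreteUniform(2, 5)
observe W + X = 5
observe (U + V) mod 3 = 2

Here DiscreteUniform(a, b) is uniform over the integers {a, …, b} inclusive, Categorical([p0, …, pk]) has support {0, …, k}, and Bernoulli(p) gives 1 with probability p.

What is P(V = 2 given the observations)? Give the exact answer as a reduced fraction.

P(V = 2 | obs) = 1/2

Enumerate traces; 24 have nonzero weight after conditioning:
  (V=1, Y=0, U=1, W=0, Z=2, X=5) weight 1/432
  (V=1, Y=0, U=1, W=0, Z=3, X=5) weight 1/432
  (V=1, Y=0, U=1, W=0, Z=4, X=5) weight 1/432
  (V=1, Y=0, U=1, W=1, Z=2, X=4) weight 1/216
  (V=1, Y=0, U=1, W=1, Z=3, X=4) weight 1/216
  (V=1, Y=0, U=1, W=1, Z=4, X=4) weight 1/216
  (V=1, Y=1, U=1, W=0, Z=2, X=5) weight 1/432
  (V=1, Y=1, U=1, W=0, Z=3, X=5) weight 1/432
  (V=2, Y=0, U=0, W=0, Z=2, X=5) weight 1/324
  … 15 more
Group by V:
  weight(V=1) = 1/24
  weight(V=2) = 1/24
Total weight = 1/24 + 1/24 = 1/12
P(V=1 | obs) = 1/24 / 1/12 = 1/2
P(V=2 | obs) = 1/24 / 1/12 = 1/2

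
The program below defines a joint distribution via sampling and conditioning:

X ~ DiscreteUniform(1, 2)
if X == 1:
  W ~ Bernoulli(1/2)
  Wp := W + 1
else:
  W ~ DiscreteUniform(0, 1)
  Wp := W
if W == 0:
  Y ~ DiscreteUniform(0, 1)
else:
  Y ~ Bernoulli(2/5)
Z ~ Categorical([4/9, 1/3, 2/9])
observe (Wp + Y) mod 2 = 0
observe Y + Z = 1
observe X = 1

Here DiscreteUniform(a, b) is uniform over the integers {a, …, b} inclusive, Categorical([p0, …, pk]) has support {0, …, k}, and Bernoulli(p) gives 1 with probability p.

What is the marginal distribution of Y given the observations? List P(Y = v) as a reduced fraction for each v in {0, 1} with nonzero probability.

P(Y=0) = 9/19, P(Y=1) = 10/19

Enumerate traces; 2 have nonzero weight after conditioning:
  (X=1, W=0, Y=1, Z=0) weight 1/18
  (X=1, W=1, Y=0, Z=1) weight 1/20
Group by Y:
  weight(Y=0) = 1/20
  weight(Y=1) = 1/18
Total weight = 1/20 + 1/18 = 19/180
P(Y=0 | obs) = 1/20 / 19/180 = 9/19
P(Y=1 | obs) = 1/18 / 19/180 = 10/19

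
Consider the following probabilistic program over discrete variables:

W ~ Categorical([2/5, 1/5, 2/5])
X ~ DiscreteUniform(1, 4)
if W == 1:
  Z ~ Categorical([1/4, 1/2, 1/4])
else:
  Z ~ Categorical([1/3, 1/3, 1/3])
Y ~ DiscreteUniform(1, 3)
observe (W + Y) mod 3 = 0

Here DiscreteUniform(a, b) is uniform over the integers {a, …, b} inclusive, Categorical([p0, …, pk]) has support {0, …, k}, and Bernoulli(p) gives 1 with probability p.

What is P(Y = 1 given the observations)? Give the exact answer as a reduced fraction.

Enumerate traces; 36 have nonzero weight after conditioning:
  (W=0, X=1, Z=0, Y=3) weight 1/90
  (W=0, X=1, Z=1, Y=3) weight 1/90
  (W=0, X=1, Z=2, Y=3) weight 1/90
  (W=0, X=2, Z=0, Y=3) weight 1/90
  (W=0, X=2, Z=1, Y=3) weight 1/90
  (W=0, X=2, Z=2, Y=3) weight 1/90
  (W=0, X=3, Z=0, Y=3) weight 1/90
  (W=0, X=3, Z=1, Y=3) weight 1/90
  (W=1, X=1, Z=0, Y=2) weight 1/240
  (W=2, X=1, Z=0, Y=1) weight 1/90
  … 26 more
Group by Y:
  weight(Y=1) = 2/15
  weight(Y=2) = 1/15
  weight(Y=3) = 2/15
Total weight = 2/15 + 1/15 + 2/15 = 1/3
P(Y=1 | obs) = 2/15 / 1/3 = 2/5
P(Y=2 | obs) = 1/15 / 1/3 = 1/5
P(Y=3 | obs) = 2/15 / 1/3 = 2/5

P(Y = 1 | obs) = 2/5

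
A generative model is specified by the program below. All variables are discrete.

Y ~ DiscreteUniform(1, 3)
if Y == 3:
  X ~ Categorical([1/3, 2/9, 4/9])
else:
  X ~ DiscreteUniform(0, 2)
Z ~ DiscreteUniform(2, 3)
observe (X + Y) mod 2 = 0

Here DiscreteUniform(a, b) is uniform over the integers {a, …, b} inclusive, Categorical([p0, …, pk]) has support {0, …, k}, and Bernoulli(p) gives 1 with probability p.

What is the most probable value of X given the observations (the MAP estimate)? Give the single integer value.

Enumerate traces; 8 have nonzero weight after conditioning:
  (Y=1, X=1, Z=2) weight 1/18
  (Y=1, X=1, Z=3) weight 1/18
  (Y=2, X=0, Z=2) weight 1/18
  (Y=2, X=0, Z=3) weight 1/18
  (Y=2, X=2, Z=2) weight 1/18
  (Y=2, X=2, Z=3) weight 1/18
  (Y=3, X=1, Z=2) weight 1/27
  (Y=3, X=1, Z=3) weight 1/27
Group by X:
  weight(X=0) = 1/9
  weight(X=1) = 5/27
  weight(X=2) = 1/9
Total weight = 1/9 + 5/27 + 1/9 = 11/27
P(X=0 | obs) = 1/9 / 11/27 = 3/11
P(X=1 | obs) = 5/27 / 11/27 = 5/11
P(X=2 | obs) = 1/9 / 11/27 = 3/11
argmax = 1

argmax_v P(X = v | obs) = 1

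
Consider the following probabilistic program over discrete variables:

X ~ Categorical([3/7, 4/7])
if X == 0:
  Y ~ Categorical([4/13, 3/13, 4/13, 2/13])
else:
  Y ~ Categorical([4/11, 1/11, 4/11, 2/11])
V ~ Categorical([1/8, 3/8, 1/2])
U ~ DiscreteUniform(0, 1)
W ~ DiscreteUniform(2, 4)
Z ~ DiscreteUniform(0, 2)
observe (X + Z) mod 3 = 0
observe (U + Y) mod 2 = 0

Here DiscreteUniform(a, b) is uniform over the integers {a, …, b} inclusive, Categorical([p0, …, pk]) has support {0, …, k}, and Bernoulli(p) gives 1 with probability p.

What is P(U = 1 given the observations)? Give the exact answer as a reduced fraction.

P(U = 1 | obs) = 321/1001

Enumerate traces; 72 have nonzero weight after conditioning:
  (X=0, Y=0, V=0, U=0, W=2, Z=0) weight 1/1092
  (X=0, Y=0, V=0, U=0, W=3, Z=0) weight 1/1092
  (X=0, Y=0, V=0, U=0, W=4, Z=0) weight 1/1092
  (X=0, Y=0, V=1, U=0, W=2, Z=0) weight 1/364
  (X=0, Y=0, V=1, U=0, W=3, Z=0) weight 1/364
  (X=0, Y=0, V=1, U=0, W=4, Z=0) weight 1/364
  (X=0, Y=0, V=2, U=0, W=2, Z=0) weight 1/273
  (X=0, Y=0, V=2, U=0, W=3, Z=0) weight 1/273
  (X=0, Y=1, V=0, U=1, W=2, Z=0) weight 1/1456
  … 63 more
Group by U:
  weight(U=0) = 340/3003
  weight(U=1) = 107/2002
Total weight = 340/3003 + 107/2002 = 1/6
P(U=0 | obs) = 340/3003 / 1/6 = 680/1001
P(U=1 | obs) = 107/2002 / 1/6 = 321/1001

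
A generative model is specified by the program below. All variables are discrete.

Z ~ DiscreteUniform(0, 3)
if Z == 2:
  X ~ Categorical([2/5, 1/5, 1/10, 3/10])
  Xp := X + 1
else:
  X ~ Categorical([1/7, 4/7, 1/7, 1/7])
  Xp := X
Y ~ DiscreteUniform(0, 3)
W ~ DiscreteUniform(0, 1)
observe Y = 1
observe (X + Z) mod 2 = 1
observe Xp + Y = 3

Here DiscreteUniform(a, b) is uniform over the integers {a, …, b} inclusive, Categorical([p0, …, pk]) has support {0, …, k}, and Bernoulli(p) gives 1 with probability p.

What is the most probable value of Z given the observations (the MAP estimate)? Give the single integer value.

Enumerate traces; 6 have nonzero weight after conditioning:
  (Z=1, X=2, Y=1, W=0) weight 1/224
  (Z=1, X=2, Y=1, W=1) weight 1/224
  (Z=2, X=1, Y=1, W=0) weight 1/160
  (Z=2, X=1, Y=1, W=1) weight 1/160
  (Z=3, X=2, Y=1, W=0) weight 1/224
  (Z=3, X=2, Y=1, W=1) weight 1/224
Group by Z:
  weight(Z=1) = 1/112
  weight(Z=2) = 1/80
  weight(Z=3) = 1/112
Total weight = 1/112 + 1/80 + 1/112 = 17/560
P(Z=1 | obs) = 1/112 / 17/560 = 5/17
P(Z=2 | obs) = 1/80 / 17/560 = 7/17
P(Z=3 | obs) = 1/112 / 17/560 = 5/17
argmax = 2

argmax_v P(Z = v | obs) = 2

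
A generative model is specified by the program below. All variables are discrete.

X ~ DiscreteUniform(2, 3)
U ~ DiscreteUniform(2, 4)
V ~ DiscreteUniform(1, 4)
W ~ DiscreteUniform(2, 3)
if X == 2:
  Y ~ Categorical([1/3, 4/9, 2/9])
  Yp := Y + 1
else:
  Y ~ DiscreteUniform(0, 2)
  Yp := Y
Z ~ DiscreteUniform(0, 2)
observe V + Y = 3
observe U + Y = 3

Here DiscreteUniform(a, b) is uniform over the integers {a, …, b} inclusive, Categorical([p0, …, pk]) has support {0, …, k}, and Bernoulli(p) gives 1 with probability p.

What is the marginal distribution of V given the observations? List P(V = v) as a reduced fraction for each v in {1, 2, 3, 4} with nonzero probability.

P(V=2) = 7/13, P(V=3) = 6/13

Enumerate traces; 24 have nonzero weight after conditioning:
  (X=2, U=2, V=2, W=2, Y=1, Z=0) weight 1/324
  (X=2, U=2, V=2, W=2, Y=1, Z=1) weight 1/324
  (X=2, U=2, V=2, W=2, Y=1, Z=2) weight 1/324
  (X=2, U=2, V=2, W=3, Y=1, Z=0) weight 1/324
  (X=2, U=2, V=2, W=3, Y=1, Z=1) weight 1/324
  (X=2, U=2, V=2, W=3, Y=1, Z=2) weight 1/324
  (X=2, U=3, V=3, W=2, Y=0, Z=0) weight 1/432
  (X=2, U=3, V=3, W=2, Y=0, Z=1) weight 1/432
  … 16 more
Group by V:
  weight(V=2) = 7/216
  weight(V=3) = 1/36
Total weight = 7/216 + 1/36 = 13/216
P(V=2 | obs) = 7/216 / 13/216 = 7/13
P(V=3 | obs) = 1/36 / 13/216 = 6/13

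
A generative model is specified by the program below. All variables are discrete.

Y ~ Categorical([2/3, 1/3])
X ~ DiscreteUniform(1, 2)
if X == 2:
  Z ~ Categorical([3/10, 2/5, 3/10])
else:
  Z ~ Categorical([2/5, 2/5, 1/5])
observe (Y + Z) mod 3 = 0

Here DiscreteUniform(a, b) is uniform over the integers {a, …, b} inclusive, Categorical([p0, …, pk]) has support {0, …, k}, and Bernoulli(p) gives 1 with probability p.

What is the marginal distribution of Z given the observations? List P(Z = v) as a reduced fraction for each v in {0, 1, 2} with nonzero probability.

P(Z=0) = 14/19, P(Z=2) = 5/19

Enumerate traces; 4 have nonzero weight after conditioning:
  (Y=0, X=1, Z=0) weight 2/15
  (Y=0, X=2, Z=0) weight 1/10
  (Y=1, X=1, Z=2) weight 1/30
  (Y=1, X=2, Z=2) weight 1/20
Group by Z:
  weight(Z=0) = 7/30
  weight(Z=2) = 1/12
Total weight = 7/30 + 1/12 = 19/60
P(Z=0 | obs) = 7/30 / 19/60 = 14/19
P(Z=2 | obs) = 1/12 / 19/60 = 5/19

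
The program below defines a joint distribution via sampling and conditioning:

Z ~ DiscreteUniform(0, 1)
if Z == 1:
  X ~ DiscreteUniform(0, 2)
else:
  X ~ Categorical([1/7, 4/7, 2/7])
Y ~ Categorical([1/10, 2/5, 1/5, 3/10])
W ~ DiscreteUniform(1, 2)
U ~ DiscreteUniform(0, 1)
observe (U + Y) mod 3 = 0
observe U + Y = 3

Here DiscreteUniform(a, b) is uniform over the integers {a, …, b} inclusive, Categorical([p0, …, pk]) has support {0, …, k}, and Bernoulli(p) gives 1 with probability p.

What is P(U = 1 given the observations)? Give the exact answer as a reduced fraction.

Enumerate traces; 24 have nonzero weight after conditioning:
  (Z=0, X=0, Y=2, W=1, U=1) weight 1/280
  (Z=0, X=0, Y=2, W=2, U=1) weight 1/280
  (Z=0, X=0, Y=3, W=1, U=0) weight 3/560
  (Z=0, X=0, Y=3, W=2, U=0) weight 3/560
  (Z=0, X=1, Y=2, W=1, U=1) weight 1/70
  (Z=0, X=1, Y=2, W=2, U=1) weight 1/70
  (Z=0, X=1, Y=3, W=1, U=0) weight 3/140
  (Z=0, X=1, Y=3, W=2, U=0) weight 3/140
  … 16 more
Group by U:
  weight(U=0) = 3/20
  weight(U=1) = 1/10
Total weight = 3/20 + 1/10 = 1/4
P(U=0 | obs) = 3/20 / 1/4 = 3/5
P(U=1 | obs) = 1/10 / 1/4 = 2/5

P(U = 1 | obs) = 2/5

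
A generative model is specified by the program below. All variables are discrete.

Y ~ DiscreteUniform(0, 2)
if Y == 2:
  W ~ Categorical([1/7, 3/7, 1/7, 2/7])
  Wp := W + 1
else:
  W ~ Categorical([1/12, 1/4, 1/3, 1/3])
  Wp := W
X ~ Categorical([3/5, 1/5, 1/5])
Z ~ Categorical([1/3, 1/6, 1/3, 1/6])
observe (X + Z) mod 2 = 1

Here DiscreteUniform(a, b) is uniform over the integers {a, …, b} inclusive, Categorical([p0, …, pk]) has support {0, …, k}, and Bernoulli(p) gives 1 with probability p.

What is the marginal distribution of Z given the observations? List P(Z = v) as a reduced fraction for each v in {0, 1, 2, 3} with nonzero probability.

P(Z=0) = 1/6, P(Z=1) = 1/3, P(Z=2) = 1/6, P(Z=3) = 1/3

Enumerate traces; 72 have nonzero weight after conditioning:
  (Y=0, W=0, X=0, Z=1) weight 1/360
  (Y=0, W=0, X=0, Z=3) weight 1/360
  (Y=0, W=0, X=1, Z=0) weight 1/540
  (Y=0, W=0, X=1, Z=2) weight 1/540
  (Y=0, W=0, X=2, Z=1) weight 1/1080
  (Y=0, W=0, X=2, Z=3) weight 1/1080
  (Y=0, W=1, X=0, Z=1) weight 1/120
  (Y=0, W=1, X=0, Z=3) weight 1/120
  … 64 more
Group by Z:
  weight(Z=0) = 1/15
  weight(Z=1) = 2/15
  weight(Z=2) = 1/15
  weight(Z=3) = 2/15
Total weight = 1/15 + 2/15 + 1/15 + 2/15 = 2/5
P(Z=0 | obs) = 1/15 / 2/5 = 1/6
P(Z=1 | obs) = 2/15 / 2/5 = 1/3
P(Z=2 | obs) = 1/15 / 2/5 = 1/6
P(Z=3 | obs) = 2/15 / 2/5 = 1/3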